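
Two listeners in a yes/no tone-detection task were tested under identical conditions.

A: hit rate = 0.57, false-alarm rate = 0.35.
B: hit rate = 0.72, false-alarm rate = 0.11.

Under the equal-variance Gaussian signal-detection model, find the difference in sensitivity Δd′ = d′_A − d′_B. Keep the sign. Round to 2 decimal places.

A: z(0.57) = 0.176, z(0.35) = -0.385, d' = 0.561
B: z(0.72) = 0.583, z(0.11) = -1.227, d' = 1.810
Δd' = d'_A − d'_B = 0.561 − 1.810 = -1.249
B has the higher sensitivity.

Δd′ = -1.25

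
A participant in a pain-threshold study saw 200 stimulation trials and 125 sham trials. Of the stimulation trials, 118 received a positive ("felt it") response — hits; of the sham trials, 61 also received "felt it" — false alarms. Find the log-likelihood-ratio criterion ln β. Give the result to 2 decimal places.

ln β = -0.03

H = 118/200 = 0.5900
FA = 61/125 = 0.4880
z(H) = z(0.5900) = 0.228
z(FA) = z(0.4880) = -0.030
ln β = −½·[z(H)² − z(FA)²] = −0.5 × (0.052 − 0.001) = -0.0255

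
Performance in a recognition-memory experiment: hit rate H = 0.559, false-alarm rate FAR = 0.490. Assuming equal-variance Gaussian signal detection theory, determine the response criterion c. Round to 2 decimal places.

c = -0.06

z(H) = z(0.559) = 0.148
z(FA) = z(0.490) = -0.025
c = −½·[z(H) + z(FA)] = −0.5 × (0.148 + (-0.025)) = -0.0615
c < 0: the participant has a liberal response bias.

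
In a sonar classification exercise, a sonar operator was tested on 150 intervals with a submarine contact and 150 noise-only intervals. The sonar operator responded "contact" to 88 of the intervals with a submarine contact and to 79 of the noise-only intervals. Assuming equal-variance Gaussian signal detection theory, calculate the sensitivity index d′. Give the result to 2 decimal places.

d′ = 0.15

H = 88/150 = 0.5867
FA = 79/150 = 0.5267
Φ⁻¹(0.5867) = 0.2191, Φ⁻¹(0.5267) = 0.0670
d' = z(H) − z(FA) = 0.2191 − 0.0670 = 0.1521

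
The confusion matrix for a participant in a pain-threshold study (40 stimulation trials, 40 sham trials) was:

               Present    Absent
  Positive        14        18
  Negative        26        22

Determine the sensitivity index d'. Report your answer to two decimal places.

H = 14/40 = 0.3500
FA = 18/40 = 0.4500
z(0.3500) = -0.3853, z(0.4500) = -0.1257
d' = z(H) − z(FA) = -0.3853 − (-0.1257) = -0.2596

d' = -0.26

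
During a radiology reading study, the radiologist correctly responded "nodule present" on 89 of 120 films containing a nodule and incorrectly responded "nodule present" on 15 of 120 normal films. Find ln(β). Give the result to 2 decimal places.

ln β = 0.45

H = 89/120 = 0.7417
FA = 15/120 = 0.1250
z(H) = z(0.7417) = 0.649
z(FA) = z(0.1250) = -1.150
ln β = −½·[z(H)² − z(FA)²] = −0.5 × (0.421 − 1.323) = 0.451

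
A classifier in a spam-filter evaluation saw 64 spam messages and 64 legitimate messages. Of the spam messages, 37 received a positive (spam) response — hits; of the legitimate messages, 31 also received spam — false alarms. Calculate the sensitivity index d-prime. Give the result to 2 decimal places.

H = 37/64 = 0.5781
FA = 31/64 = 0.4844
z(0.5781) = 0.1970, z(0.4844) = -0.0391
d' = z(H) − z(FA) = 0.1970 − (-0.0391) = 0.2361

d-prime = 0.24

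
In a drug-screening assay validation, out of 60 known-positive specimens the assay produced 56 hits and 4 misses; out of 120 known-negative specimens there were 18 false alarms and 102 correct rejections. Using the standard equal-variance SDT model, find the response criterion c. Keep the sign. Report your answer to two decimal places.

H = 56/60 = 0.9333
FA = 18/120 = 0.1500
z(H) = 1.501
z(FA) = -1.036
c = −½·[z(H) + z(FA)] = −0.5 × (1.501 + (-1.036)) = -0.2325
c < 0: the assay has a liberal response bias.

c = -0.23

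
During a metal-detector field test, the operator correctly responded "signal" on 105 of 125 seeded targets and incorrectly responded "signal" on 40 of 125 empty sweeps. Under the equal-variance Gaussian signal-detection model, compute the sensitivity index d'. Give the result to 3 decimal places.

H = 105/125 = 0.8400
FA = 40/125 = 0.3200
z(H) = 0.9945
z(FA) = -0.4677
d' = z(H) − z(FA) = 0.9945 − (-0.4677) = 1.4622

d' = 1.462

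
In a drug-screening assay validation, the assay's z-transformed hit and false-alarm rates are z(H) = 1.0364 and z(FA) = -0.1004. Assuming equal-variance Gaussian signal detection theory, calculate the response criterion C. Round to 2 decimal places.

c = −½·[z(H) + z(FA)] = −½·(1.0364 + (-0.1004)) = -0.4680
c < 0: the assay has a liberal response bias.

C = -0.47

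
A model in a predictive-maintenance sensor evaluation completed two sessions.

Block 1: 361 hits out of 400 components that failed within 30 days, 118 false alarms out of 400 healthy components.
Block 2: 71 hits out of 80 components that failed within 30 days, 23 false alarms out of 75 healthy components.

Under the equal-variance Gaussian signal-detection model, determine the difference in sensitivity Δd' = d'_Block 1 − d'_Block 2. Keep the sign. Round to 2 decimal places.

Block 1: z(0.9025) = 1.296, z(0.2950) = -0.539, d' = 1.835
Block 2: z(0.8875) = 1.213, z(0.3067) = -0.505, d' = 1.718
Δd' = d'_Block 1 − d'_Block 2 = 1.835 − 1.718 = 0.117
Block 1 has the higher sensitivity.

Δd' = 0.12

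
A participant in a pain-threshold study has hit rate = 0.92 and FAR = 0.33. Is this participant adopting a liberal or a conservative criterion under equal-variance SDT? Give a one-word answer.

liberal

z(H) = 1.405, z(FA) = -0.440
c = −½·(z(H) + z(FA)) = -0.4825
c < 0 → liberal criterion (biased toward responding “yes”).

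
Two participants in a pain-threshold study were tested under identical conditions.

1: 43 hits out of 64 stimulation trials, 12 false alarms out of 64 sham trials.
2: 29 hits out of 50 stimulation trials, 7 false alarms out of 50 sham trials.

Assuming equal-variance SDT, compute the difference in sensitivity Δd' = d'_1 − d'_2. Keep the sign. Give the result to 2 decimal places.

1: z(0.6719) = 0.445, z(0.1875) = -0.887, d' = 1.332
2: z(0.5800) = 0.202, z(0.1400) = -1.080, d' = 1.282
Δd' = d'_1 − d'_2 = 1.332 − 1.282 = 0.050
1 has the higher sensitivity.

Δd' = 0.05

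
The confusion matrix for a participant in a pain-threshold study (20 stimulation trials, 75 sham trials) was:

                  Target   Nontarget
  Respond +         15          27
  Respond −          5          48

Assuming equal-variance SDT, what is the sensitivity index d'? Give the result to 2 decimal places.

d' = 1.03

H = 15/20 = 0.7500
FA = 27/75 = 0.3600
z(0.7500) = 0.6745, z(0.3600) = -0.3585
d' = z(H) − z(FA) = 0.6745 − (-0.3585) = 1.0330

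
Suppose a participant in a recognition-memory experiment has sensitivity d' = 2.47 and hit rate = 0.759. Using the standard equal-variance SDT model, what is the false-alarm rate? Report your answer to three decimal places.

z(hit rate) = z(0.759) = 0.7031
z(FA) = z(H) − d' = 0.7031 − 2.47 = -1.7669
false-alarm rate = Φ(-1.7669) = 0.0386

false-alarm rate = 0.039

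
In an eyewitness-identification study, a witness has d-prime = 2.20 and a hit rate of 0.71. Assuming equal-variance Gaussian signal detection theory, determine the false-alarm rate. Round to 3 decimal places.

false-alarm rate = 0.050

z(hit rate) = z(0.71) = 0.5534
z(FA) = z(H) − d' = 0.5534 − 2.20 = -1.6466
false-alarm rate = Φ(-1.6466) = 0.0498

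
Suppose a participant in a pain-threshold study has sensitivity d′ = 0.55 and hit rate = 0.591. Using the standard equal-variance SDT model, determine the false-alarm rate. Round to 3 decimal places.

z(hit rate) = z(0.591) = 0.2301
z(FA) = z(H) − d' = 0.2301 − 0.55 = -0.3199
false-alarm rate = Φ(-0.3199) = 0.3745

false-alarm rate = 0.375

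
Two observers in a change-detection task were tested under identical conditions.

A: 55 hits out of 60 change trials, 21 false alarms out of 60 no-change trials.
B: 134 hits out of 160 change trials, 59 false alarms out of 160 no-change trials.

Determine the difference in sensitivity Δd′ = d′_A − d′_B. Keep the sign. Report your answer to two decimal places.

A: z(0.9167) = 1.383, z(0.3500) = -0.385, d' = 1.768
B: z(0.8375) = 0.984, z(0.3688) = -0.335, d' = 1.319
Δd' = d'_A − d'_B = 1.768 − 1.319 = 0.449
A has the higher sensitivity.

Δd′ = 0.45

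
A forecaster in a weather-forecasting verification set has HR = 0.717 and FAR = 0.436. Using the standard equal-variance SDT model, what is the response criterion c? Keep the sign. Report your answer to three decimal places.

z(H) = 0.5740
z(FA) = -0.1611
c = −½·[z(H) + z(FA)] = −0.5 × (0.5740 + (-0.1611)) = -0.20645
c < 0: the forecaster has a liberal response bias.

c = -0.206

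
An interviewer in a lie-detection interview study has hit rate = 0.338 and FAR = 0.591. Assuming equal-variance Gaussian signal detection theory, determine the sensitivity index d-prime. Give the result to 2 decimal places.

d-prime = -0.65

z(H) = -0.4179
z(FA) = 0.2301
d' = z(H) − z(FA) = -0.4179 − 0.2301 = -0.6480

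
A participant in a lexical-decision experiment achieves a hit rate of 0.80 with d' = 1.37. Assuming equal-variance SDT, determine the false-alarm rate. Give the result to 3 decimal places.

z(hit rate) = z(0.80) = 0.8416
z(FA) = z(H) − d' = 0.8416 − 1.37 = -0.5284
false-alarm rate = Φ(-0.5284) = 0.2986

false-alarm rate = 0.299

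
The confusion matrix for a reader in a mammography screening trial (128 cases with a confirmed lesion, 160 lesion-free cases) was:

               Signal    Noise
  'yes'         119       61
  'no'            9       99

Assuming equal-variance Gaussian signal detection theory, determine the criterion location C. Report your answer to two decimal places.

C = -0.59

H = 119/128 = 0.9297
FA = 61/160 = 0.3812
z(H) = 1.4736
z(FA) = -0.3023
c = −½·[z(H) + z(FA)] = −0.5 × (1.4736 + (-0.3023)) = -0.58565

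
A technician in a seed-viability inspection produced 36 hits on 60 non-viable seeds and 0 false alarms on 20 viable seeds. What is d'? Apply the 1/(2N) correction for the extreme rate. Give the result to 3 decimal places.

d' = 2.213

The false-alarm rate is 0/20 = 0, so apply the 1/(2N) correction: FA → 1/(2·20) = 0.02500.
z(H) = z(0.60000) = 0.2533
z(FA) = z(0.02500) = -1.9600
d' = 0.2533 − (-1.9600) = 2.2133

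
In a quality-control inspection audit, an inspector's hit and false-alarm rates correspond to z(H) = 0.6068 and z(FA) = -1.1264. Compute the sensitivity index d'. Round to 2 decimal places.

d' = z(H) − z(FA) = 0.6068 − (-1.1264) = 1.7332

d' = 1.73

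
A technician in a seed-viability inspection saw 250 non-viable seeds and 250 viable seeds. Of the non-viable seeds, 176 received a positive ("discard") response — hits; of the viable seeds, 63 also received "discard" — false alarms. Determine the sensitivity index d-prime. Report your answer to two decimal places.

d-prime = 1.20

H = 176/250 = 0.7040
FA = 63/250 = 0.2520
z(H) = 0.5359
z(FA) = -0.6682
d' = z(H) − z(FA) = 0.5359 − (-0.6682) = 1.2041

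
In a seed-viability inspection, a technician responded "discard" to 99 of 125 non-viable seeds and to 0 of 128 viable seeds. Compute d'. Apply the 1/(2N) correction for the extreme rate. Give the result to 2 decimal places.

d' = 3.47

The false-alarm rate is 0/128 = 0, so apply the 1/(2N) correction: FA → 1/(2·128) = 0.00391.
z(H) = z(0.79200) = 0.813
z(FA) = z(0.00391) = -2.660
d' = 0.813 − (-2.660) = 3.473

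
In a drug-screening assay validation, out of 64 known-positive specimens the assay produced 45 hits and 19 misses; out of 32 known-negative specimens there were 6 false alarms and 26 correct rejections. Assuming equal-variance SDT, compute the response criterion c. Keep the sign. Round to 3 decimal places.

H = 45/64 = 0.7031
FA = 6/32 = 0.1875
z(H) = 0.5333
z(FA) = -0.8871
c = −½·[z(H) + z(FA)] = −0.5 × (0.5333 + (-0.8871)) = 0.1769
c > 0: the assay has a conservative response bias.

c = 0.177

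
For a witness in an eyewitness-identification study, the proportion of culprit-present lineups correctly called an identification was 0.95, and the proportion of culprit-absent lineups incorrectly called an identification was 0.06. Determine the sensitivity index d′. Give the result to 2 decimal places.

d′ = 3.20

z(H) = 1.6449
z(FA) = -1.5548
d' = z(H) − z(FA) = 1.6449 − (-1.5548) = 3.1997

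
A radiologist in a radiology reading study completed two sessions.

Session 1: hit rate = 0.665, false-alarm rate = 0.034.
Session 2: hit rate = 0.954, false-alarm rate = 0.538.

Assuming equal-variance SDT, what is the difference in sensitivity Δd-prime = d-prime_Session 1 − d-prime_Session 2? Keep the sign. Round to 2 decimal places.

Δd-prime = 0.66

Session 1: z(0.665) = 0.426, z(0.034) = -1.825, d' = 2.251
Session 2: z(0.954) = 1.685, z(0.538) = 0.095, d' = 1.590
Δd' = d'_Session 1 − d'_Session 2 = 2.251 − 1.590 = 0.661
Session 1 has the higher sensitivity.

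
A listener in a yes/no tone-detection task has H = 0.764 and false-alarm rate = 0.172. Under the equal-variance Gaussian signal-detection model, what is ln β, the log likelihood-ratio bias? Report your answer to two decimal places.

ln β = 0.19

z(0.764) = 0.719, z(0.172) = -0.946
ln β = −½·[z(H)² − z(FA)²] = −0.5 × (0.517 − 0.895) = 0.189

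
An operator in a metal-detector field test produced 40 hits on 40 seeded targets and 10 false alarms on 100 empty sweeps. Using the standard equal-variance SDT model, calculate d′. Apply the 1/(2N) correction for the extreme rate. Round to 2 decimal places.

d′ = 3.52

The hit rate is 40/40 = 1, so apply the 1/(2N) correction: H → 1 − 1/(2·40) = 0.98750.
z(H) = z(0.98750) = 2.241
z(FA) = z(0.10000) = -1.282
d' = 2.241 − (-1.282) = 3.523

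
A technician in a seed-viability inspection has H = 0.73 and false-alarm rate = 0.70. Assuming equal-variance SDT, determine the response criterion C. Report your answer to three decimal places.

Φ⁻¹(0.73) = 0.6128, Φ⁻¹(0.70) = 0.5244
c = −½·[z(H) + z(FA)] = −0.5 × (0.6128 + 0.5244) = -0.5686

C = -0.569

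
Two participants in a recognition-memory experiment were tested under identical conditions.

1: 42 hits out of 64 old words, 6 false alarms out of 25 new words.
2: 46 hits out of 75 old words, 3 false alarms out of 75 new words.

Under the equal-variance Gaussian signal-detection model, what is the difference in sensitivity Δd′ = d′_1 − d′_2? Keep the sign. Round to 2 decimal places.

1: z(0.6562) = 0.402, z(0.2400) = -0.706, d' = 1.108
2: z(0.6133) = 0.288, z(0.0400) = -1.751, d' = 2.039
Δd' = d'_1 − d'_2 = 1.108 − 2.039 = -0.931
2 has the higher sensitivity.

Δd′ = -0.93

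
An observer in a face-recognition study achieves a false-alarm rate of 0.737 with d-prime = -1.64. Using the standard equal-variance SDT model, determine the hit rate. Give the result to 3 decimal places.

z(false-alarm rate) = z(0.737) = 0.6341
z(H) = z(FA) + d' = 0.6341 + (-1.64) = -1.0059
hit rate = Φ(-1.0059) = 0.1572

hit rate = 0.157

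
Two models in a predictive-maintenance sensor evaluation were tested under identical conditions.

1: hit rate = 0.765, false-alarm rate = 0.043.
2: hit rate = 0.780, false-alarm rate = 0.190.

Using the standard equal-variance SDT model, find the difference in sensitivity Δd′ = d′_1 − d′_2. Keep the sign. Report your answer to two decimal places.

Δd′ = 0.79

1: z(0.765) = 0.722, z(0.043) = -1.717, d' = 2.439
2: z(0.780) = 0.772, z(0.190) = -0.878, d' = 1.650
Δd' = d'_1 − d'_2 = 2.439 − 1.650 = 0.789
1 has the higher sensitivity.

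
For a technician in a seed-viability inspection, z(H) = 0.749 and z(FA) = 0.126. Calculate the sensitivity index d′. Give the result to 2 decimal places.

d' = z(H) − z(FA) = 0.749 − 0.126 = 0.623

d′ = 0.62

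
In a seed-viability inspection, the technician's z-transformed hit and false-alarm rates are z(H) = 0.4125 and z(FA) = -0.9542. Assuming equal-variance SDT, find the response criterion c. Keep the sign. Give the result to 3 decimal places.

c = 0.271

c = −½·[z(H) + z(FA)] = −½·(0.4125 + (-0.9542)) = 0.27085
c > 0: the technician has a conservative response bias.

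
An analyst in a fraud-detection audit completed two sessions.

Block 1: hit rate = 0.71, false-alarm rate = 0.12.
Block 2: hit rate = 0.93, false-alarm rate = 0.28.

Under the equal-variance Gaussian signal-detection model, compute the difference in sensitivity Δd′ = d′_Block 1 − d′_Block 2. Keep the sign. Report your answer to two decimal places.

Block 1: z(0.71) = 0.553, z(0.12) = -1.175, d' = 1.728
Block 2: z(0.93) = 1.476, z(0.28) = -0.583, d' = 2.059
Δd' = d'_Block 1 − d'_Block 2 = 1.728 − 2.059 = -0.331
Block 2 has the higher sensitivity.

Δd′ = -0.33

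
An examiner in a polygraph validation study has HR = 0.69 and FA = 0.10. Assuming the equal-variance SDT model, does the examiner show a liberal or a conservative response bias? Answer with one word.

z(H) = 0.496, z(FA) = -1.282
c = −½·(z(H) + z(FA)) = 0.393
c > 0 → conservative criterion (biased toward responding “no”).

conservative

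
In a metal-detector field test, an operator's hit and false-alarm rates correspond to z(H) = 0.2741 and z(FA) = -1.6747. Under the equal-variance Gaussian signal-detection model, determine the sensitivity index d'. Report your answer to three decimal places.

d' = z(H) − z(FA) = 0.2741 − (-1.6747) = 1.9488

d' = 1.949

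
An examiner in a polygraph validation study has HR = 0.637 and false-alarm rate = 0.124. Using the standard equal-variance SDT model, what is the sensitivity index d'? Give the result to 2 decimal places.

z(H) = 0.350
z(FA) = -1.155
d' = z(H) − z(FA) = 0.350 − (-1.155) = 1.505

d' = 1.51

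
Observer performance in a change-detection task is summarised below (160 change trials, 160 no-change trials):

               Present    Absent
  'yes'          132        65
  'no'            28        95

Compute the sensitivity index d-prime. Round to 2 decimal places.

d-prime = 1.17

H = 132/160 = 0.8250
FA = 65/160 = 0.4062
z(H) = 0.935
z(FA) = -0.237
d' = z(H) − z(FA) = 0.935 − (-0.237) = 1.172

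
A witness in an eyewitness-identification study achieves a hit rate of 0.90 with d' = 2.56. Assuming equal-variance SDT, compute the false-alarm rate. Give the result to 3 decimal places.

z(hit rate) = z(0.90) = 1.2816
z(FA) = z(H) − d' = 1.2816 − 2.56 = -1.2784
false-alarm rate = Φ(-1.2784) = 0.1006

false-alarm rate = 0.101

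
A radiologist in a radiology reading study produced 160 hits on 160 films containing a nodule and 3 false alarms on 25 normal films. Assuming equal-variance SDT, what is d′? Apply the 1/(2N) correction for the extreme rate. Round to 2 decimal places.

d′ = 3.91

The hit rate is 160/160 = 1, so apply the 1/(2N) correction: H → 1 − 1/(2·160) = 0.99687.
z(H) = z(0.99687) = 2.734
z(FA) = z(0.12000) = -1.175
d' = 2.734 − (-1.175) = 3.909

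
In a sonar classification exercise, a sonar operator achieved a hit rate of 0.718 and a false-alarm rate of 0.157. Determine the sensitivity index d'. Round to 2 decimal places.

z(H) = z(0.718) = 0.577
z(FA) = z(0.157) = -1.007
d' = z(H) − z(FA) = 0.577 − (-1.007) = 1.584

d' = 1.58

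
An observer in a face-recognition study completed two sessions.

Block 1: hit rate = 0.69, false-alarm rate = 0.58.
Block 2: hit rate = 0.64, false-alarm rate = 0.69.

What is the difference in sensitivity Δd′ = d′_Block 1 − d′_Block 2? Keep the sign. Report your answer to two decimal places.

Block 1: z(0.69) = 0.496, z(0.58) = 0.202, d' = 0.294
Block 2: z(0.64) = 0.358, z(0.69) = 0.496, d' = -0.138
Δd' = d'_Block 1 − d'_Block 2 = 0.294 − (-0.138) = 0.432
Block 1 has the higher sensitivity.

Δd′ = 0.43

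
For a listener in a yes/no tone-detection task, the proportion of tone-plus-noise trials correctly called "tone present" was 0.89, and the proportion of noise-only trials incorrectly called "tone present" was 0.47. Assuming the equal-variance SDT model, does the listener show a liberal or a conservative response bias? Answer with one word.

z(H) = 1.227, z(FA) = -0.075
c = −½·(z(H) + z(FA)) = -0.576
c < 0 → liberal criterion (biased toward responding “yes”).

liberal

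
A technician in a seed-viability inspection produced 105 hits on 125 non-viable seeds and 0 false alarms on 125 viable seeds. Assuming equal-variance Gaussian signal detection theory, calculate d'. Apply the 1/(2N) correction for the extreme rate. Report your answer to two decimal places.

d' = 3.65

The false-alarm rate is 0/125 = 0, so apply the 1/(2N) correction: FA → 1/(2·125) = 0.00400.
z(H) = z(0.84000) = 0.994
z(FA) = z(0.00400) = -2.652
d' = 0.994 − (-2.652) = 3.646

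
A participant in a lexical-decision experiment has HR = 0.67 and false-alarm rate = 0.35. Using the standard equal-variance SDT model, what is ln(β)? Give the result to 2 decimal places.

z(0.67) = 0.440, z(0.35) = -0.385
ln β = −½·[z(H)² − z(FA)²] = −0.5 × (0.194 − 0.148) = -0.023

ln β = -0.02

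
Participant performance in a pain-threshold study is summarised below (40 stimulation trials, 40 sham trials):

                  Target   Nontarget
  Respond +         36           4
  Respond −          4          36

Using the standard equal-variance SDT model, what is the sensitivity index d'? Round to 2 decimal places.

d' = 2.56

H = 36/40 = 0.9000
FA = 4/40 = 0.1000
Φ⁻¹(H) = Φ⁻¹(0.9000) = 1.282
Φ⁻¹(FA) = Φ⁻¹(0.1000) = -1.282
d' = z(H) − z(FA) = 1.282 − (-1.282) = 2.564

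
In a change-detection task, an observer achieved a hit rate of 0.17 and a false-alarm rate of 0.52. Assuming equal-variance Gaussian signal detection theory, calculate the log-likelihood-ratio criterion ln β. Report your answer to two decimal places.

z(H) = -0.954
z(FA) = 0.050
ln β = −½·[z(H)² − z(FA)²] = −0.5 × (0.910 − 0.003) = -0.4535

ln β = -0.45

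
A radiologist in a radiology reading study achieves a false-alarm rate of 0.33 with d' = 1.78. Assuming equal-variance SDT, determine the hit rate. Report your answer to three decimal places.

z(false-alarm rate) = z(0.33) = -0.4399
z(H) = z(FA) + d' = -0.4399 + 1.78 = 1.3401
hit rate = Φ(1.3401) = 0.9099

hit rate = 0.910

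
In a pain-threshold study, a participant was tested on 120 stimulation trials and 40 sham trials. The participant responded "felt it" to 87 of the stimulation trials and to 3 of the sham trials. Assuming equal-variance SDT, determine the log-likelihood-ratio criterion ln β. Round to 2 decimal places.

ln β = 0.86

H = 87/120 = 0.7250
FA = 3/40 = 0.0750
z(0.7250) = 0.598, z(0.0750) = -1.440
ln β = −½·[z(H)² − z(FA)²] = −0.5 × (0.358 − 2.074) = 0.858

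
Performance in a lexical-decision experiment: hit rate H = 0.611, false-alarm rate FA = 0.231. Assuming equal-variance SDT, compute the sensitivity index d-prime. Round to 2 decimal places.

z(H) = z(0.611) = 0.282
z(FA) = z(0.231) = -0.736
d' = z(H) − z(FA) = 0.282 − (-0.736) = 1.018

d-prime = 1.02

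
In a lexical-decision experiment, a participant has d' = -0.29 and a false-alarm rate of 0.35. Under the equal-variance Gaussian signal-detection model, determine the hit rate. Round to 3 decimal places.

z(false-alarm rate) = z(0.35) = -0.3853
z(H) = z(FA) + d' = -0.3853 + (-0.29) = -0.6753
hit rate = Φ(-0.6753) = 0.2497

hit rate = 0.250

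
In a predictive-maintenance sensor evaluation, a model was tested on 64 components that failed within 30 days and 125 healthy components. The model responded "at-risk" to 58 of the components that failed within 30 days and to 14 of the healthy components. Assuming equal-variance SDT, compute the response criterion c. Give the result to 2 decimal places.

H = 58/64 = 0.9062
FA = 14/125 = 0.1120
Φ⁻¹(H) = Φ⁻¹(0.9062) = 1.318
Φ⁻¹(FA) = Φ⁻¹(0.1120) = -1.216
c = −½·[z(H) + z(FA)] = −0.5 × (1.318 + (-1.216)) = -0.051
c < 0: the model has a liberal response bias.

c = -0.05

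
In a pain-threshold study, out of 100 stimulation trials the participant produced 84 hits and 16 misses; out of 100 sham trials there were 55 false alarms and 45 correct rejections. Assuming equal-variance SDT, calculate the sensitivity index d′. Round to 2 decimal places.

d′ = 0.87

H = 84/100 = 0.8400
FA = 55/100 = 0.5500
z(0.8400) = 0.9945, z(0.5500) = 0.1257
d' = z(H) − z(FA) = 0.9945 − 0.1257 = 0.8688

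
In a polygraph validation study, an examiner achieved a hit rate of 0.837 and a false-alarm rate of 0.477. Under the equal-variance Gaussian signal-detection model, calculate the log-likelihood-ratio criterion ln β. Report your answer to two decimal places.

ln β = -0.48

Φ⁻¹(0.837) = 0.982, Φ⁻¹(0.477) = -0.058
ln β = −½·[z(H)² − z(FA)²] = −0.5 × (0.964 − 0.003) = -0.4805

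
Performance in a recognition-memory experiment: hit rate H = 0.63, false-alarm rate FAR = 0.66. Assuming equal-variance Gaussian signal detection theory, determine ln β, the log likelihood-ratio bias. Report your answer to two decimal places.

z(H) = z(0.63) = 0.332
z(FA) = z(0.66) = 0.412
ln β = −½·[z(H)² − z(FA)²] = −0.5 × (0.110 − 0.170) = 0.030

ln β = 0.03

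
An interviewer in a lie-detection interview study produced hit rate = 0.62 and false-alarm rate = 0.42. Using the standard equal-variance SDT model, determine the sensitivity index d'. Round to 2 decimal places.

z(H) = z(0.62) = 0.305
z(FA) = z(0.42) = -0.202
d' = z(H) − z(FA) = 0.305 − (-0.202) = 0.507

d' = 0.51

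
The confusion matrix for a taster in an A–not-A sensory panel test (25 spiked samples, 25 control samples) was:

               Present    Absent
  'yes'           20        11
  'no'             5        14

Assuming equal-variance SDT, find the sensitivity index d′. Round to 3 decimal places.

d′ = 0.993

H = 20/25 = 0.8000
FA = 11/25 = 0.4400
z(H) = z(0.8000) = 0.8416
z(FA) = z(0.4400) = -0.1510
d' = z(H) − z(FA) = 0.8416 − (-0.1510) = 0.9926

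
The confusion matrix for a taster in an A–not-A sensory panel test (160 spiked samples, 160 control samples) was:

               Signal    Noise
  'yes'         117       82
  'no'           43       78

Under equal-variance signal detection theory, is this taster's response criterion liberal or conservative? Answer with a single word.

z(H) = 0.617, z(FA) = 0.031
c = −½·(z(H) + z(FA)) = -0.324
c < 0 → liberal criterion (biased toward responding “yes”).

liberal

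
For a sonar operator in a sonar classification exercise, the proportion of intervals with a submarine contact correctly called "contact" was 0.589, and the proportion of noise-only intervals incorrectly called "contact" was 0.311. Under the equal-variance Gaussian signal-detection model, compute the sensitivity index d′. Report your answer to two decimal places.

d′ = 0.72

Φ⁻¹(0.589) = 0.2250, Φ⁻¹(0.311) = -0.4930
d' = z(H) − z(FA) = 0.2250 − (-0.4930) = 0.7180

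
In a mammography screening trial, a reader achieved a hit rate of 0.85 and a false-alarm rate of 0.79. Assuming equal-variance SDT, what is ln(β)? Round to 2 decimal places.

ln β = -0.21

z(0.85) = 1.036, z(0.79) = 0.806
ln β = −½·[z(H)² − z(FA)²] = −0.5 × (1.073 − 0.650) = -0.2115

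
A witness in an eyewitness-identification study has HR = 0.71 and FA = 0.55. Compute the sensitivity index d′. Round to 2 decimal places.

d′ = 0.43

Φ⁻¹(H) = Φ⁻¹(0.71) = 0.553
Φ⁻¹(FA) = Φ⁻¹(0.55) = 0.126
d' = z(H) − z(FA) = 0.553 − 0.126 = 0.427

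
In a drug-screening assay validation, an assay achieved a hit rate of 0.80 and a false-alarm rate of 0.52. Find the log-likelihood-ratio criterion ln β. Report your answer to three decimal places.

ln β = -0.353

z(H) = z(0.80) = 0.8416
z(FA) = z(0.52) = 0.0502
ln β = −½·[z(H)² − z(FA)²] = −0.5 × (0.7083 − 0.0025) = -0.3529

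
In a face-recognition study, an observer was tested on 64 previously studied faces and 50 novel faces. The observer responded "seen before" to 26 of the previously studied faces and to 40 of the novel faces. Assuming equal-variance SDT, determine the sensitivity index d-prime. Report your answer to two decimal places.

H = 26/64 = 0.4062
FA = 40/50 = 0.8000
Φ⁻¹(H) = Φ⁻¹(0.4062) = -0.237
Φ⁻¹(FA) = Φ⁻¹(0.8000) = 0.842
d' = z(H) − z(FA) = -0.237 − 0.842 = -1.079

d-prime = -1.08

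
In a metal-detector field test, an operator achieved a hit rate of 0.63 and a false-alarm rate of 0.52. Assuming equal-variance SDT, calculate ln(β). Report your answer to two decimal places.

z(H) = 0.332
z(FA) = 0.050
ln β = −½·[z(H)² − z(FA)²] = −0.5 × (0.110 − 0.003) = -0.0535

ln β = -0.05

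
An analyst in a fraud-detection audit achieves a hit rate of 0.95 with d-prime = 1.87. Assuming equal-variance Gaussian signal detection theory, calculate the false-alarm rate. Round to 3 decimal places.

false-alarm rate = 0.411

z(hit rate) = z(0.95) = 1.6449
z(FA) = z(H) − d' = 1.6449 − 1.87 = -0.2251
false-alarm rate = Φ(-0.2251) = 0.4110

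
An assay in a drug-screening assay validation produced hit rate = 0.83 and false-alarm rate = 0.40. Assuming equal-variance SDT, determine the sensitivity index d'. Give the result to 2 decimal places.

d' = 1.21

Φ⁻¹(H) = Φ⁻¹(0.83) = 0.954
Φ⁻¹(FA) = Φ⁻¹(0.40) = -0.253
d' = z(H) − z(FA) = 0.954 − (-0.253) = 1.207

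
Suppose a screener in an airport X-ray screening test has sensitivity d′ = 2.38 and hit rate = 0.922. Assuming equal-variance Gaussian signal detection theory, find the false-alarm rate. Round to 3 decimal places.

false-alarm rate = 0.168

z(hit rate) = z(0.922) = 1.4187
z(FA) = z(H) − d' = 1.4187 − 2.38 = -0.9613
false-alarm rate = Φ(-0.9613) = 0.1682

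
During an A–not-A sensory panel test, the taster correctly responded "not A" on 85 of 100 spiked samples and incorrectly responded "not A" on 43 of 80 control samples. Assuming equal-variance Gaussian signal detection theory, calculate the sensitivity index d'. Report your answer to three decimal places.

H = 85/100 = 0.8500
FA = 43/80 = 0.5375
z(H) = z(0.8500) = 1.0364
z(FA) = z(0.5375) = 0.0941
d' = z(H) − z(FA) = 1.0364 − 0.0941 = 0.9423

d' = 0.942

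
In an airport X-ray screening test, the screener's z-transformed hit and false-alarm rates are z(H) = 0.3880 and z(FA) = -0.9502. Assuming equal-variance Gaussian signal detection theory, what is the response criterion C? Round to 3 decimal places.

C = 0.281

c = −½·[z(H) + z(FA)] = −½·(0.3880 + (-0.9502)) = 0.2811
c > 0: the screener has a conservative response bias.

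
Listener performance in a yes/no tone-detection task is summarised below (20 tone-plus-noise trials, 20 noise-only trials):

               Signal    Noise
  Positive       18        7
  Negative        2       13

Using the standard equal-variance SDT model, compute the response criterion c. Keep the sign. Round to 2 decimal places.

H = 18/20 = 0.9000
FA = 7/20 = 0.3500
Φ⁻¹(0.9000) = 1.2816, Φ⁻¹(0.3500) = -0.3853
c = −½·[z(H) + z(FA)] = −0.5 × (1.2816 + (-0.3853)) = -0.44815
c < 0: the listener has a liberal response bias.

c = -0.45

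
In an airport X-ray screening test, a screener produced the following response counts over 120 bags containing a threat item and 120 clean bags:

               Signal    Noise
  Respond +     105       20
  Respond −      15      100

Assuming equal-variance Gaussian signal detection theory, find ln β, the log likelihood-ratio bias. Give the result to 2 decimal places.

H = 105/120 = 0.8750
FA = 20/120 = 0.1667
Φ⁻¹(H) = Φ⁻¹(0.8750) = 1.150
Φ⁻¹(FA) = Φ⁻¹(0.1667) = -0.967
ln β = −½·[z(H)² − z(FA)²] = −0.5 × (1.323 − 0.935) = -0.194

ln β = -0.19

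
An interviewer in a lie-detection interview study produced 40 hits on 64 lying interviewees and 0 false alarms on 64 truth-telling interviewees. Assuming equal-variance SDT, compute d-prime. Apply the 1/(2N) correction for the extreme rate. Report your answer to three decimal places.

The false-alarm rate is 0/64 = 0, so apply the 1/(2N) correction: FA → 1/(2·64) = 0.00781.
z(H) = z(0.62500) = 0.3186
z(FA) = z(0.00781) = -2.4177
d' = 0.3186 − (-2.4177) = 2.7363

d-prime = 2.736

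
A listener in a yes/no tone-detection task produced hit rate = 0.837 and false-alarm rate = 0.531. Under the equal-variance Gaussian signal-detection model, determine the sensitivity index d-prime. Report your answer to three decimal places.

d-prime = 0.904

z(H) = z(0.837) = 0.9822
z(FA) = z(0.531) = 0.0778
d' = z(H) − z(FA) = 0.9822 − 0.0778 = 0.9044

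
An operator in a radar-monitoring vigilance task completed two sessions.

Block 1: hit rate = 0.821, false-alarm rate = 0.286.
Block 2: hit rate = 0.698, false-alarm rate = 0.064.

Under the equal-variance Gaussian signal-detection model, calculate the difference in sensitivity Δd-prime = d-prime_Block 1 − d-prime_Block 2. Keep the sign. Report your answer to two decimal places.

Δd-prime = -0.56

Block 1: z(0.821) = 0.919, z(0.286) = -0.565, d' = 1.484
Block 2: z(0.698) = 0.519, z(0.064) = -1.522, d' = 2.041
Δd' = d'_Block 1 − d'_Block 2 = 1.484 − 2.041 = -0.557
Block 2 has the higher sensitivity.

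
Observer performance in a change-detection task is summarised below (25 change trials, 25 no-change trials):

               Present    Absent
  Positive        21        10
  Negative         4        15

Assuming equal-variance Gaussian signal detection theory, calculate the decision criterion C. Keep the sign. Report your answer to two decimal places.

H = 21/25 = 0.8400
FA = 10/25 = 0.4000
z(H) = 0.994
z(FA) = -0.253
c = −½·[z(H) + z(FA)] = −0.5 × (0.994 + (-0.253)) = -0.3705
c < 0: the observer has a liberal response bias.

C = -0.37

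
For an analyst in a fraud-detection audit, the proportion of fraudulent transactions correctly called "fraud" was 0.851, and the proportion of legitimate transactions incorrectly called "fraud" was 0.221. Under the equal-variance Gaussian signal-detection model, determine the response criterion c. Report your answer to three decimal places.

Φ⁻¹(H) = Φ⁻¹(0.851) = 1.0407
Φ⁻¹(FA) = Φ⁻¹(0.221) = -0.7688
c = −½·[z(H) + z(FA)] = −0.5 × (1.0407 + (-0.7688)) = -0.13595
c < 0: the analyst has a liberal response bias.

c = -0.136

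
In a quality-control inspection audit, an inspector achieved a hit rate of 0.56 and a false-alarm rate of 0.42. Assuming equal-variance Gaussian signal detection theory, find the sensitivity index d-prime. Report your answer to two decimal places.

z(H) = z(0.56) = 0.1510
z(FA) = z(0.42) = -0.2019
d' = z(H) − z(FA) = 0.1510 − (-0.2019) = 0.3529

d-prime = 0.35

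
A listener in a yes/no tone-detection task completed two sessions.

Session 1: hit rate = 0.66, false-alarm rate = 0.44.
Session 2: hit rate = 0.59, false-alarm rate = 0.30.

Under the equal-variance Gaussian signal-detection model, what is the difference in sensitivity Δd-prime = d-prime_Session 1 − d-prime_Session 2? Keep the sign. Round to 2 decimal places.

Session 1: z(0.66) = 0.412, z(0.44) = -0.151, d' = 0.563
Session 2: z(0.59) = 0.228, z(0.30) = -0.524, d' = 0.752
Δd' = d'_Session 1 − d'_Session 2 = 0.563 − 0.752 = -0.189
Session 2 has the higher sensitivity.

Δd-prime = -0.19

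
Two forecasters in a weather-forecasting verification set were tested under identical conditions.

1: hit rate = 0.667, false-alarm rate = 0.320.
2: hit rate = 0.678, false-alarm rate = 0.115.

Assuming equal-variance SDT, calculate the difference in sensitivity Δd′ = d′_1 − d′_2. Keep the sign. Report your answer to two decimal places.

Δd′ = -0.76

1: z(0.667) = 0.432, z(0.320) = -0.468, d' = 0.900
2: z(0.678) = 0.462, z(0.115) = -1.200, d' = 1.662
Δd' = d'_1 − d'_2 = 0.900 − 1.662 = -0.762
2 has the higher sensitivity.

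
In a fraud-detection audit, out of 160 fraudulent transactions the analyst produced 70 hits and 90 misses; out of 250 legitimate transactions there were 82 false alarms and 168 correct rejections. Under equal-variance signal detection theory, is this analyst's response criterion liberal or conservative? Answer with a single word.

z(H) = -0.157, z(FA) = -0.445
c = −½·(z(H) + z(FA)) = 0.301
c > 0 → conservative criterion (biased toward responding “no”).

conservative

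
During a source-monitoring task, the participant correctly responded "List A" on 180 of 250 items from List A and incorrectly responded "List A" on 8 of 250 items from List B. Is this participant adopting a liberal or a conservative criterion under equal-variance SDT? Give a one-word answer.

conservative

z(H) = 0.583, z(FA) = -1.852
c = −½·(z(H) + z(FA)) = 0.6345
c > 0 → conservative criterion (biased toward responding “no”).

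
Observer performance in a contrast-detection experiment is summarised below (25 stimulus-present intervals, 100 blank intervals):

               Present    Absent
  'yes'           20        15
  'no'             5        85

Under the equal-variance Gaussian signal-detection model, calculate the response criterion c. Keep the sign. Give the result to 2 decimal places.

c = 0.10

H = 20/25 = 0.8000
FA = 15/100 = 0.1500
z(H) = 0.842
z(FA) = -1.036
c = −½·[z(H) + z(FA)] = −0.5 × (0.842 + (-1.036)) = 0.097
c > 0: the observer has a conservative response bias.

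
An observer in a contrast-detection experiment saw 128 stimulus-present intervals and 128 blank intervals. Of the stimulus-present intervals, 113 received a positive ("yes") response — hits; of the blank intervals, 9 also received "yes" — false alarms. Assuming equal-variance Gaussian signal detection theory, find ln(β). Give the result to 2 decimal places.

H = 113/128 = 0.8828
FA = 9/128 = 0.0703
z(H) = 1.189
z(FA) = -1.474
ln β = −½·[z(H)² − z(FA)²] = −0.5 × (1.414 − 2.173) = 0.3795

ln β = 0.38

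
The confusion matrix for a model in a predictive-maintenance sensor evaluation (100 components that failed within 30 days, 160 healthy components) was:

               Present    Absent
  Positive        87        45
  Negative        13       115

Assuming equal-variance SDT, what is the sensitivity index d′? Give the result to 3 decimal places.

d′ = 1.706

H = 87/100 = 0.8700
FA = 45/160 = 0.2812
z(H) = z(0.8700) = 1.1264
z(FA) = z(0.2812) = -0.5793
d' = z(H) − z(FA) = 1.1264 − (-0.5793) = 1.7057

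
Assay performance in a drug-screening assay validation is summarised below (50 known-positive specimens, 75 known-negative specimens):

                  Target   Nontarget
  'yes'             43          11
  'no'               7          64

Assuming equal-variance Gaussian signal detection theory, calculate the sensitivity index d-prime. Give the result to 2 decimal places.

d-prime = 2.13

H = 43/50 = 0.8600
FA = 11/75 = 0.1467
z(H) = z(0.8600) = 1.080
z(FA) = z(0.1467) = -1.051
d' = z(H) − z(FA) = 1.080 − (-1.051) = 2.131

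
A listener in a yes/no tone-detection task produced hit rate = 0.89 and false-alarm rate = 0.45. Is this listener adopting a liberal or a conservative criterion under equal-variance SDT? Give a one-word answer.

z(H) = 1.227, z(FA) = -0.126
c = −½·(z(H) + z(FA)) = -0.5505
c < 0 → liberal criterion (biased toward responding “yes”).

liberal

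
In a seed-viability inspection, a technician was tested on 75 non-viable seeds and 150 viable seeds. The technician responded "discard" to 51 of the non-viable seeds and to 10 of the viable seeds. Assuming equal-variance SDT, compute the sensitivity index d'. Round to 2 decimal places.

d' = 1.97

H = 51/75 = 0.6800
FA = 10/150 = 0.0667
Φ⁻¹(H) = 0.468
Φ⁻¹(FA) = -1.501
d' = z(H) − z(FA) = 0.468 − (-1.501) = 1.969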